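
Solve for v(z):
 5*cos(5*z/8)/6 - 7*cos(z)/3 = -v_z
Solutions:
 v(z) = C1 - 4*sin(5*z/8)/3 + 7*sin(z)/3


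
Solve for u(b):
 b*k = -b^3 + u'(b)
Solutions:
 u(b) = C1 + b^4/4 + b^2*k/2


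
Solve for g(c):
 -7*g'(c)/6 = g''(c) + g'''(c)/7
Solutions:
 g(c) = C1 + C2*exp(7*c*(-3 + sqrt(3))/6) + C3*exp(-7*c*(sqrt(3) + 3)/6)


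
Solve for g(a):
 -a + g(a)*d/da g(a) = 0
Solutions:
 g(a) = -sqrt(C1 + a^2)
 g(a) = sqrt(C1 + a^2)


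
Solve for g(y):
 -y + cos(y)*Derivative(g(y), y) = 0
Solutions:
 g(y) = C1 + Integral(y/cos(y), y)


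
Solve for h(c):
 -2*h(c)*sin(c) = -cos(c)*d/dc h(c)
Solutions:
 h(c) = C1/cos(c)^2


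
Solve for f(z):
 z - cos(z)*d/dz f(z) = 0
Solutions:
 f(z) = C1 + Integral(z/cos(z), z)


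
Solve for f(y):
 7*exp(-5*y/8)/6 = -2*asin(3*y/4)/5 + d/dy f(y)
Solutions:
 f(y) = C1 + 2*y*asin(3*y/4)/5 + 2*sqrt(16 - 9*y^2)/15 - 28*exp(-5*y/8)/15


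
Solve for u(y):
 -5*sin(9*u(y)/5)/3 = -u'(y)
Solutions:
 -5*y/3 + 5*log(cos(9*u(y)/5) - 1)/18 - 5*log(cos(9*u(y)/5) + 1)/18 = C1


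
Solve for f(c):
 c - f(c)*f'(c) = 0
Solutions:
 f(c) = -sqrt(C1 + c^2)
 f(c) = sqrt(C1 + c^2)


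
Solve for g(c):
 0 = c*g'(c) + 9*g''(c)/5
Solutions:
 g(c) = C1 + C2*erf(sqrt(10)*c/6)


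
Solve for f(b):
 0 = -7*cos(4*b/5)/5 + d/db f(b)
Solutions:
 f(b) = C1 + 7*sin(4*b/5)/4


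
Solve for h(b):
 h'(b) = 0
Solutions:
 h(b) = C1


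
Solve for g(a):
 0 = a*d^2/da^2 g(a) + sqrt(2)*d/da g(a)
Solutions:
 g(a) = C1 + C2*a^(1 - sqrt(2))


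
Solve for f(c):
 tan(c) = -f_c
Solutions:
 f(c) = C1 + log(cos(c))


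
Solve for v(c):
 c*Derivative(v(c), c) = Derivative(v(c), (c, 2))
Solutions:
 v(c) = C1 + C2*erfi(sqrt(2)*c/2)


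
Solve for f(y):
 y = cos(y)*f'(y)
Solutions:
 f(y) = C1 + Integral(y/cos(y), y)


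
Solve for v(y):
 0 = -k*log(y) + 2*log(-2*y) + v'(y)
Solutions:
 v(y) = C1 + y*(k - 2)*log(y) + y*(-k - 2*log(2) + 2 - 2*I*pi)


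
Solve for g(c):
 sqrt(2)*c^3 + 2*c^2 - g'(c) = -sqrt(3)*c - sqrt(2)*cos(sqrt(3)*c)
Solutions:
 g(c) = C1 + sqrt(2)*c^4/4 + 2*c^3/3 + sqrt(3)*c^2/2 + sqrt(6)*sin(sqrt(3)*c)/3


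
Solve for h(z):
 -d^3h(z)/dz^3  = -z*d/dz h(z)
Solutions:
 h(z) = C1 + Integral(C2*airyai(z) + C3*airybi(z), z)


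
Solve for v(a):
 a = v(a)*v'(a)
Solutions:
 v(a) = -sqrt(C1 + a^2)
 v(a) = sqrt(C1 + a^2)


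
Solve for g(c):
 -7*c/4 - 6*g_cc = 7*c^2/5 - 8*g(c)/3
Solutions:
 g(c) = C1*exp(-2*c/3) + C2*exp(2*c/3) + 21*c^2/40 + 21*c/32 + 189/80


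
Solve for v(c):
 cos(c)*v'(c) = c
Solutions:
 v(c) = C1 + Integral(c/cos(c), c)


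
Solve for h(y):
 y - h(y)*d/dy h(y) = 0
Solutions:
 h(y) = -sqrt(C1 + y^2)
 h(y) = sqrt(C1 + y^2)


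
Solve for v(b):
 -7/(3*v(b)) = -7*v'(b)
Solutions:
 v(b) = -sqrt(C1 + 6*b)/3
 v(b) = sqrt(C1 + 6*b)/3


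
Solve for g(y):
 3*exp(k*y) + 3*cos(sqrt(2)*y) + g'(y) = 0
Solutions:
 g(y) = C1 - 3*sqrt(2)*sin(sqrt(2)*y)/2 - 3*exp(k*y)/k


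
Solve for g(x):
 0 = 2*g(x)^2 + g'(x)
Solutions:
 g(x) = 1/(C1 + 2*x)


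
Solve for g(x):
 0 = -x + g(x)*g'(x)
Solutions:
 g(x) = -sqrt(C1 + x^2)
 g(x) = sqrt(C1 + x^2)


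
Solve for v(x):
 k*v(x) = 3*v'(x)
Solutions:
 v(x) = C1*exp(k*x/3)


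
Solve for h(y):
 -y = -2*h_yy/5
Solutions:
 h(y) = C1 + C2*y + 5*y^3/12


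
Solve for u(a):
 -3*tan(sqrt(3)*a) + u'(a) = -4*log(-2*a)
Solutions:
 u(a) = C1 - 4*a*log(-a) - 4*a*log(2) + 4*a - sqrt(3)*log(cos(sqrt(3)*a))


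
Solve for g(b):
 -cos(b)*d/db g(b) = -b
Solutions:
 g(b) = C1 + Integral(b/cos(b), b)


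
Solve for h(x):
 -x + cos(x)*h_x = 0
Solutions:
 h(x) = C1 + Integral(x/cos(x), x)


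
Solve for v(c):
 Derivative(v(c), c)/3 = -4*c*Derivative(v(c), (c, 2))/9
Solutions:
 v(c) = C1 + C2*c^(1/4)


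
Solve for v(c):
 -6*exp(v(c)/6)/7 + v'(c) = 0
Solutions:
 v(c) = 6*log(-1/(C1 + 6*c)) + 6*log(42)


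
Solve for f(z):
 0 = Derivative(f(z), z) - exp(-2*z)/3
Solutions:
 f(z) = C1 - exp(-2*z)/6


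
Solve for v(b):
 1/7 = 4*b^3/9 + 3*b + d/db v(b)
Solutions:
 v(b) = C1 - b^4/9 - 3*b^2/2 + b/7


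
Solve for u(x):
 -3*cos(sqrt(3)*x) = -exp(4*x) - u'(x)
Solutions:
 u(x) = C1 - exp(4*x)/4 + sqrt(3)*sin(sqrt(3)*x)


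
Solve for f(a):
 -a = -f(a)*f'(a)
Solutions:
 f(a) = -sqrt(C1 + a^2)
 f(a) = sqrt(C1 + a^2)


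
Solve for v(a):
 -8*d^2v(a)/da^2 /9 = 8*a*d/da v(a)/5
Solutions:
 v(a) = C1 + C2*erf(3*sqrt(10)*a/10)


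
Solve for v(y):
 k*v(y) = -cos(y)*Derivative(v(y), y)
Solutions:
 v(y) = C1*exp(k*(log(sin(y) - 1) - log(sin(y) + 1))/2)


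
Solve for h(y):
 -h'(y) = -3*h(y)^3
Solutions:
 h(y) = -sqrt(2)*sqrt(-1/(C1 + 3*y))/2
 h(y) = sqrt(2)*sqrt(-1/(C1 + 3*y))/2


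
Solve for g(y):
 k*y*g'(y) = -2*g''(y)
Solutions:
 g(y) = Piecewise((-sqrt(pi)*C1*erf(sqrt(k)*y/2)/sqrt(k) - C2, (k > 0) | (k < 0)), (-C1*y - C2, True))


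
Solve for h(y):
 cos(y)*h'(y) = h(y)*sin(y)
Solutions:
 h(y) = C1/cos(y)


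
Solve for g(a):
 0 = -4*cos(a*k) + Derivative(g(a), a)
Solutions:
 g(a) = C1 + 4*sin(a*k)/k


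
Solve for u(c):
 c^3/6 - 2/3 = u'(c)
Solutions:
 u(c) = C1 + c^4/24 - 2*c/3


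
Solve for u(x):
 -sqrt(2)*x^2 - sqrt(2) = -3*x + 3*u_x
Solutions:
 u(x) = C1 - sqrt(2)*x^3/9 + x^2/2 - sqrt(2)*x/3


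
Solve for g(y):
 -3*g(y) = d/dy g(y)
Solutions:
 g(y) = C1*exp(-3*y)


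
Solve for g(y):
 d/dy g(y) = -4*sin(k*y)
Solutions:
 g(y) = C1 + 4*cos(k*y)/k


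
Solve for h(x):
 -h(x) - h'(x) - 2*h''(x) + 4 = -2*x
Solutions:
 h(x) = 2*x + (C1*sin(sqrt(7)*x/4) + C2*cos(sqrt(7)*x/4))*exp(-x/4) + 2


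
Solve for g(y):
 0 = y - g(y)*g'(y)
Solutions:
 g(y) = -sqrt(C1 + y^2)
 g(y) = sqrt(C1 + y^2)


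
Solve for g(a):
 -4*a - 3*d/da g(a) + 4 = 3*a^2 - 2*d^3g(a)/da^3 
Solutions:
 g(a) = C1 + C2*exp(-sqrt(6)*a/2) + C3*exp(sqrt(6)*a/2) - a^3/3 - 2*a^2/3


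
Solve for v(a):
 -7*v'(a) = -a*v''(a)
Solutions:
 v(a) = C1 + C2*a^8


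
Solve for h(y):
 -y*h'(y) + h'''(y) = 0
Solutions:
 h(y) = C1 + Integral(C2*airyai(y) + C3*airybi(y), y)


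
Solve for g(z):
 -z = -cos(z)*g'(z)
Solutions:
 g(z) = C1 + Integral(z/cos(z), z)


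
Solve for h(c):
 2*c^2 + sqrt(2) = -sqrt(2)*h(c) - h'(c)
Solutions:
 h(c) = C1*exp(-sqrt(2)*c) - sqrt(2)*c^2 + 2*c - sqrt(2) - 1


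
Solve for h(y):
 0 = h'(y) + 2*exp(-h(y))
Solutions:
 h(y) = log(C1 - 2*y)


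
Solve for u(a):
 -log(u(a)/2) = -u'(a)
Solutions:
 Integral(1/(-log(_y) + log(2)), (_y, u(a))) = C1 - a


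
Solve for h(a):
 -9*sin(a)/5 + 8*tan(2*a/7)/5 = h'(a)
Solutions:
 h(a) = C1 - 28*log(cos(2*a/7))/5 + 9*cos(a)/5


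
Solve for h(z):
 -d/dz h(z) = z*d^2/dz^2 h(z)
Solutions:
 h(z) = C1 + C2*log(z)


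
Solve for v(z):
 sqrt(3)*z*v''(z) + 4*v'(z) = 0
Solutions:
 v(z) = C1 + C2*z^(1 - 4*sqrt(3)/3)


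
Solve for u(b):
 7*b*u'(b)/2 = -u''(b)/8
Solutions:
 u(b) = C1 + C2*erf(sqrt(14)*b)


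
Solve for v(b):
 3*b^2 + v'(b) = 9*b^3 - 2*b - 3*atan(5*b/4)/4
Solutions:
 v(b) = C1 + 9*b^4/4 - b^3 - b^2 - 3*b*atan(5*b/4)/4 + 3*log(25*b^2 + 16)/10


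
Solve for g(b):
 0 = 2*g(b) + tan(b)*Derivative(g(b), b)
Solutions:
 g(b) = C1/sin(b)^2


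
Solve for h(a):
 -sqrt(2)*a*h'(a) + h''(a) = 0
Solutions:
 h(a) = C1 + C2*erfi(2^(3/4)*a/2)


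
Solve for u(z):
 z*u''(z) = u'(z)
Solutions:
 u(z) = C1 + C2*z^2


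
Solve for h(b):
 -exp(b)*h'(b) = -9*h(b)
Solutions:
 h(b) = C1*exp(-9*exp(-b))


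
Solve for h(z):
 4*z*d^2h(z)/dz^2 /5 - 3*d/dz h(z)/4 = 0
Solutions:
 h(z) = C1 + C2*z^(31/16)


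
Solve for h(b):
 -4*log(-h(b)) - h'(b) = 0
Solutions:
 -li(-h(b)) = C1 - 4*b


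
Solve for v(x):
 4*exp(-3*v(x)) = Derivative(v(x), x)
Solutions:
 v(x) = log(C1 + 12*x)/3
 v(x) = log((-3^(1/3) - 3^(5/6)*I)*(C1 + 4*x)^(1/3)/2)
 v(x) = log((-3^(1/3) + 3^(5/6)*I)*(C1 + 4*x)^(1/3)/2)


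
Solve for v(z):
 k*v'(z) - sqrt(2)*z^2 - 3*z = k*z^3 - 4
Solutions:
 v(z) = C1 + z^4/4 + sqrt(2)*z^3/(3*k) + 3*z^2/(2*k) - 4*z/k


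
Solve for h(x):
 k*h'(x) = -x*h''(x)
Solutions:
 h(x) = C1 + x^(1 - re(k))*(C2*sin(log(x)*Abs(im(k))) + C3*cos(log(x)*im(k)))


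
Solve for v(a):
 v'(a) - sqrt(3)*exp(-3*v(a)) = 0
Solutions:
 v(a) = log(C1 + 3*sqrt(3)*a)/3
 v(a) = log((-3^(1/3) - 3^(5/6)*I)*(C1 + sqrt(3)*a)^(1/3)/2)
 v(a) = log((-3^(1/3) + 3^(5/6)*I)*(C1 + sqrt(3)*a)^(1/3)/2)


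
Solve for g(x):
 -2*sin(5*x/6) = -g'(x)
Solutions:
 g(x) = C1 - 12*cos(5*x/6)/5


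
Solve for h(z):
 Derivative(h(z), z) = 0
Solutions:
 h(z) = C1


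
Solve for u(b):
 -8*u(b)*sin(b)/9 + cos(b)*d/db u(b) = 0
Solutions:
 u(b) = C1/cos(b)^(8/9)


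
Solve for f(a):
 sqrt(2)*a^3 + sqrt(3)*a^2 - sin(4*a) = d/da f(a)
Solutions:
 f(a) = C1 + sqrt(2)*a^4/4 + sqrt(3)*a^3/3 + cos(4*a)/4


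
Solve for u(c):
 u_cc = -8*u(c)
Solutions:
 u(c) = C1*sin(2*sqrt(2)*c) + C2*cos(2*sqrt(2)*c)


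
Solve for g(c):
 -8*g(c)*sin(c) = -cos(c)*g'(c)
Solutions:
 g(c) = C1/cos(c)^8


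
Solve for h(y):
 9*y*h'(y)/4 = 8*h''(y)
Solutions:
 h(y) = C1 + C2*erfi(3*y/8)


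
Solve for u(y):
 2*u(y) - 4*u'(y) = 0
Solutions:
 u(y) = C1*exp(y/2)


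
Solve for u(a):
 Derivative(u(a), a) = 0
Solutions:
 u(a) = C1


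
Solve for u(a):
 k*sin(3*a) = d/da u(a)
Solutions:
 u(a) = C1 - k*cos(3*a)/3


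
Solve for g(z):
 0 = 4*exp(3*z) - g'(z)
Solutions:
 g(z) = C1 + 4*exp(3*z)/3


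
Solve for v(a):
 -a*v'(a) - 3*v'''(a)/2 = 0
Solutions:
 v(a) = C1 + Integral(C2*airyai(-2^(1/3)*3^(2/3)*a/3) + C3*airybi(-2^(1/3)*3^(2/3)*a/3), a)


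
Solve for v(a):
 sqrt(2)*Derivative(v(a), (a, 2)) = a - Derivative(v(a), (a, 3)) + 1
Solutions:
 v(a) = C1 + C2*a + C3*exp(-sqrt(2)*a) + sqrt(2)*a^3/12 + a^2*(-1 + sqrt(2))/4


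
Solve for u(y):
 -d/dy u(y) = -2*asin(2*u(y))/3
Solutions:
 Integral(1/asin(2*_y), (_y, u(y))) = C1 + 2*y/3


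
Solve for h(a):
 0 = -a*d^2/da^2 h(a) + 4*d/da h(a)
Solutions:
 h(a) = C1 + C2*a^5


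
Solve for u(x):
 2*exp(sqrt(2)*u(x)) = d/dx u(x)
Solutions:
 u(x) = sqrt(2)*(2*log(-1/(C1 + 2*x)) - log(2))/4


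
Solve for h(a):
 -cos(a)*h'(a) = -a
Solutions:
 h(a) = C1 + Integral(a/cos(a), a)


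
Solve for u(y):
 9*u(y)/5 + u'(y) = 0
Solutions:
 u(y) = C1*exp(-9*y/5)


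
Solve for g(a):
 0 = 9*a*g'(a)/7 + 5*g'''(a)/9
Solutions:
 g(a) = C1 + Integral(C2*airyai(-3*3^(1/3)*35^(2/3)*a/35) + C3*airybi(-3*3^(1/3)*35^(2/3)*a/35), a)


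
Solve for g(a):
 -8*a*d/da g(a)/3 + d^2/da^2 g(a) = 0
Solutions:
 g(a) = C1 + C2*erfi(2*sqrt(3)*a/3)


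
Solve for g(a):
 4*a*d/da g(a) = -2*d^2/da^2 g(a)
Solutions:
 g(a) = C1 + C2*erf(a)


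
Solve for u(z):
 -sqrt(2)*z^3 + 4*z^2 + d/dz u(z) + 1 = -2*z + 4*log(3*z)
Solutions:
 u(z) = C1 + sqrt(2)*z^4/4 - 4*z^3/3 - z^2 + 4*z*log(z) - 5*z + z*log(81)


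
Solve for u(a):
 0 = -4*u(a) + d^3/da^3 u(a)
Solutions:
 u(a) = C3*exp(2^(2/3)*a) + (C1*sin(2^(2/3)*sqrt(3)*a/2) + C2*cos(2^(2/3)*sqrt(3)*a/2))*exp(-2^(2/3)*a/2)


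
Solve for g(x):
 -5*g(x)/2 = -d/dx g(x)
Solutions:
 g(x) = C1*exp(5*x/2)


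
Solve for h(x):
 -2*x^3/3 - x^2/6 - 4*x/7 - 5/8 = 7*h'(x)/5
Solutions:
 h(x) = C1 - 5*x^4/42 - 5*x^3/126 - 10*x^2/49 - 25*x/56


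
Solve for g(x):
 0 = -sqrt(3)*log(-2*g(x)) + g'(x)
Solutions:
 -sqrt(3)*Integral(1/(log(-_y) + log(2)), (_y, g(x)))/3 = C1 - x


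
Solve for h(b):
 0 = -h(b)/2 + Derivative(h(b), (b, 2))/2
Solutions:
 h(b) = C1*exp(-b) + C2*exp(b)


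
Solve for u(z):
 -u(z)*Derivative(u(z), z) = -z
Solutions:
 u(z) = -sqrt(C1 + z^2)
 u(z) = sqrt(C1 + z^2)


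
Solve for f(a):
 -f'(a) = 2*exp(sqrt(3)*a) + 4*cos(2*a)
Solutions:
 f(a) = C1 - 2*sqrt(3)*exp(sqrt(3)*a)/3 - 2*sin(2*a)


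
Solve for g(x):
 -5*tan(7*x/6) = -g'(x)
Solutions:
 g(x) = C1 - 30*log(cos(7*x/6))/7


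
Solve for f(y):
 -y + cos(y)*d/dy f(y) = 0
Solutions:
 f(y) = C1 + Integral(y/cos(y), y)


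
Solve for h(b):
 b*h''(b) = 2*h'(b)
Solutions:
 h(b) = C1 + C2*b^3


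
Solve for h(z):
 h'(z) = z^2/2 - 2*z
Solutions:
 h(z) = C1 + z^3/6 - z^2


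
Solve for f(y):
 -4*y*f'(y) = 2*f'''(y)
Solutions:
 f(y) = C1 + Integral(C2*airyai(-2^(1/3)*y) + C3*airybi(-2^(1/3)*y), y)


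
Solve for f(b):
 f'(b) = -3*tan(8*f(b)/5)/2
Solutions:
 f(b) = -5*asin(C1*exp(-12*b/5))/8 + 5*pi/8
 f(b) = 5*asin(C1*exp(-12*b/5))/8


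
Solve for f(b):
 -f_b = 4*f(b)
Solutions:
 f(b) = C1*exp(-4*b)


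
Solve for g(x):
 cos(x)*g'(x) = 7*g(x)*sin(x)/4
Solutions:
 g(x) = C1/cos(x)^(7/4)


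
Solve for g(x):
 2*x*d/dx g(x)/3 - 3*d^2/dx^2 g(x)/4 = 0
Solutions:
 g(x) = C1 + C2*erfi(2*x/3)


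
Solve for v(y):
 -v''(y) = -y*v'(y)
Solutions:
 v(y) = C1 + C2*erfi(sqrt(2)*y/2)


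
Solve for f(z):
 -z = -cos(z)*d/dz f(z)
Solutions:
 f(z) = C1 + Integral(z/cos(z), z)


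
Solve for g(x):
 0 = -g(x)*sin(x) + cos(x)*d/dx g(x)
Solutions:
 g(x) = C1/cos(x)


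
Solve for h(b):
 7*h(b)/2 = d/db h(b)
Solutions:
 h(b) = C1*exp(7*b/2)


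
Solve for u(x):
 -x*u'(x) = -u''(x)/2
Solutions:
 u(x) = C1 + C2*erfi(x)


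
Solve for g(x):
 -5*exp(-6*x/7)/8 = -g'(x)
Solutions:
 g(x) = C1 - 35*exp(-6*x/7)/48


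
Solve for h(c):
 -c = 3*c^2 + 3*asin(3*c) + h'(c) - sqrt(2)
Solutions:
 h(c) = C1 - c^3 - c^2/2 - 3*c*asin(3*c) + sqrt(2)*c - sqrt(1 - 9*c^2)


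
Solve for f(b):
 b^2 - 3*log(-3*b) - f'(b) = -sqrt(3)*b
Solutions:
 f(b) = C1 + b^3/3 + sqrt(3)*b^2/2 - 3*b*log(-b) + 3*b*(1 - log(3))


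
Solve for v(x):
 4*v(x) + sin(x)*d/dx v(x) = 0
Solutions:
 v(x) = C1*(cos(x)^2 + 2*cos(x) + 1)/(cos(x)^2 - 2*cos(x) + 1)


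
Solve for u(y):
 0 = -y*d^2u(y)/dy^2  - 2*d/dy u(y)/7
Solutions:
 u(y) = C1 + C2*y^(5/7)


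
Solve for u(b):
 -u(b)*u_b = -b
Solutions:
 u(b) = -sqrt(C1 + b^2)
 u(b) = sqrt(C1 + b^2)


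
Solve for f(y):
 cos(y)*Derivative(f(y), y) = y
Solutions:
 f(y) = C1 + Integral(y/cos(y), y)


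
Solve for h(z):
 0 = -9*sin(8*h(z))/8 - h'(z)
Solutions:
 h(z) = -acos((-C1 - exp(18*z))/(C1 - exp(18*z)))/8 + pi/4
 h(z) = acos((-C1 - exp(18*z))/(C1 - exp(18*z)))/8


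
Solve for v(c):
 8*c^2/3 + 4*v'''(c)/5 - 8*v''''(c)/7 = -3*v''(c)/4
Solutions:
 v(c) = C1 + C2*c + C3*exp(c*(14 - sqrt(1246))/40) + C4*exp(c*(14 + sqrt(1246))/40) - 8*c^4/27 + 512*c^3/405 - 134144*c^2/14175


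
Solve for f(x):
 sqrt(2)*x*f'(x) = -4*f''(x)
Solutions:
 f(x) = C1 + C2*erf(2^(3/4)*x/4)


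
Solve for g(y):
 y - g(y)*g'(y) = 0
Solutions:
 g(y) = -sqrt(C1 + y^2)
 g(y) = sqrt(C1 + y^2)


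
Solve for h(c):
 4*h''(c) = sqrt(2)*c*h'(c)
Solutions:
 h(c) = C1 + C2*erfi(2^(3/4)*c/4)


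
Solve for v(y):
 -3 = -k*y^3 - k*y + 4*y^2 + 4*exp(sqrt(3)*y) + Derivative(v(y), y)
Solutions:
 v(y) = C1 + k*y^4/4 + k*y^2/2 - 4*y^3/3 - 3*y - 4*sqrt(3)*exp(sqrt(3)*y)/3


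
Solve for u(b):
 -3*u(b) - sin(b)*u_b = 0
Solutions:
 u(b) = C1*(cos(b) + 1)^(3/2)/(cos(b) - 1)^(3/2)


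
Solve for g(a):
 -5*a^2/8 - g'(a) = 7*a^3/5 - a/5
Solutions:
 g(a) = C1 - 7*a^4/20 - 5*a^3/24 + a^2/10


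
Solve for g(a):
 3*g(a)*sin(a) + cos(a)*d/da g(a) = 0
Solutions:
 g(a) = C1*cos(a)^3


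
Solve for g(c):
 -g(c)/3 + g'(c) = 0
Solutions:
 g(c) = C1*exp(c/3)


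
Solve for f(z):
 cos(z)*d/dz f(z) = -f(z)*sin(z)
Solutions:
 f(z) = C1*cos(z)


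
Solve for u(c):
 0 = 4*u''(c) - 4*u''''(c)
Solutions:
 u(c) = C1 + C2*c + C3*exp(-c) + C4*exp(c)


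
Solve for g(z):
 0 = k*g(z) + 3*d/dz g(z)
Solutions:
 g(z) = C1*exp(-k*z/3)


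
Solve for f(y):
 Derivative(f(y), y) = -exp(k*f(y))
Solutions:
 f(y) = Piecewise((log(1/(C1*k + k*y))/k, Ne(k, 0)), (nan, True))
 f(y) = Piecewise((C1 - y, Eq(k, 0)), (nan, True))


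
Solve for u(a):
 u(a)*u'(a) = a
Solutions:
 u(a) = -sqrt(C1 + a^2)
 u(a) = sqrt(C1 + a^2)


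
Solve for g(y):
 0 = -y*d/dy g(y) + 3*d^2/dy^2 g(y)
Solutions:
 g(y) = C1 + C2*erfi(sqrt(6)*y/6)


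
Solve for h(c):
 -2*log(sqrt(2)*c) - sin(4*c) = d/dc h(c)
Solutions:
 h(c) = C1 - 2*c*log(c) - c*log(2) + 2*c + cos(4*c)/4


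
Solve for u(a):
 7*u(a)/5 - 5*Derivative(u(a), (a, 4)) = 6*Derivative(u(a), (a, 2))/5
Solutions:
 u(a) = C1*exp(-a*sqrt(-3 + 2*sqrt(46))/5) + C2*exp(a*sqrt(-3 + 2*sqrt(46))/5) + C3*sin(a*sqrt(3 + 2*sqrt(46))/5) + C4*cos(a*sqrt(3 + 2*sqrt(46))/5)


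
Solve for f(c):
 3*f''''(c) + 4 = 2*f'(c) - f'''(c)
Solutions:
 f(c) = C1 + C2*exp(-c*((9*sqrt(723) + 242)^(-1/3) + 2 + (9*sqrt(723) + 242)^(1/3))/18)*sin(sqrt(3)*c*(-(9*sqrt(723) + 242)^(1/3) + (9*sqrt(723) + 242)^(-1/3))/18) + C3*exp(-c*((9*sqrt(723) + 242)^(-1/3) + 2 + (9*sqrt(723) + 242)^(1/3))/18)*cos(sqrt(3)*c*(-(9*sqrt(723) + 242)^(1/3) + (9*sqrt(723) + 242)^(-1/3))/18) + C4*exp(c*(-1 + (9*sqrt(723) + 242)^(-1/3) + (9*sqrt(723) + 242)^(1/3))/9) + 2*c


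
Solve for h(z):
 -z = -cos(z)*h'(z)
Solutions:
 h(z) = C1 + Integral(z/cos(z), z)


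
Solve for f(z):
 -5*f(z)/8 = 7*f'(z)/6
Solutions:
 f(z) = C1*exp(-15*z/28)


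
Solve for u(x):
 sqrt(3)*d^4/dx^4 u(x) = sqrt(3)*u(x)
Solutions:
 u(x) = C1*exp(-x) + C2*exp(x) + C3*sin(x) + C4*cos(x)


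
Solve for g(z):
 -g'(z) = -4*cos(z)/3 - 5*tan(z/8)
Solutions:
 g(z) = C1 - 40*log(cos(z/8)) + 4*sin(z)/3


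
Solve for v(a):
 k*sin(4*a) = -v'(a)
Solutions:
 v(a) = C1 + k*cos(4*a)/4


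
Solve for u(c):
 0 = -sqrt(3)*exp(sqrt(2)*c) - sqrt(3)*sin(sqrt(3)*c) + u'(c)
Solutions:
 u(c) = C1 + sqrt(6)*exp(sqrt(2)*c)/2 - cos(sqrt(3)*c)


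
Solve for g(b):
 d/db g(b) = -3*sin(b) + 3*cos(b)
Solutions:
 g(b) = C1 + 3*sqrt(2)*sin(b + pi/4)


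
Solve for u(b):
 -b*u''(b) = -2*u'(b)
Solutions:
 u(b) = C1 + C2*b^3


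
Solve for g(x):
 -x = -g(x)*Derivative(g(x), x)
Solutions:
 g(x) = -sqrt(C1 + x^2)
 g(x) = sqrt(C1 + x^2)


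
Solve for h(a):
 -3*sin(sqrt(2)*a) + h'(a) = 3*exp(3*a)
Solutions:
 h(a) = C1 + exp(3*a) - 3*sqrt(2)*cos(sqrt(2)*a)/2


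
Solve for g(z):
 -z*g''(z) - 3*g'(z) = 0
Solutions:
 g(z) = C1 + C2/z^2


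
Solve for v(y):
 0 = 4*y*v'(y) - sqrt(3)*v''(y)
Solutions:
 v(y) = C1 + C2*erfi(sqrt(2)*3^(3/4)*y/3)


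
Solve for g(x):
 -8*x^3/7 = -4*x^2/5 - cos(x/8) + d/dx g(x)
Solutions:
 g(x) = C1 - 2*x^4/7 + 4*x^3/15 + 8*sin(x/8)


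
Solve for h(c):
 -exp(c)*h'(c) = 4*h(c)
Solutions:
 h(c) = C1*exp(4*exp(-c))


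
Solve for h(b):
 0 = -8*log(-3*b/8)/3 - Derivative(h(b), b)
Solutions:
 h(b) = C1 - 8*b*log(-b)/3 + b*(-8*log(3)/3 + 8/3 + 8*log(2))


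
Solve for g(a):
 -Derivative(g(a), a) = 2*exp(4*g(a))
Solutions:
 g(a) = log(-I*(1/(C1 + 8*a))^(1/4))
 g(a) = log(I*(1/(C1 + 8*a))^(1/4))
 g(a) = log(-(1/(C1 + 8*a))^(1/4))
 g(a) = log(1/(C1 + 8*a))/4


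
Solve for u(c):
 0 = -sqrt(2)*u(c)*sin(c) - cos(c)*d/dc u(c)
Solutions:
 u(c) = C1*cos(c)^(sqrt(2))


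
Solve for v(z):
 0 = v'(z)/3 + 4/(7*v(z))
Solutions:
 v(z) = -sqrt(C1 - 168*z)/7
 v(z) = sqrt(C1 - 168*z)/7


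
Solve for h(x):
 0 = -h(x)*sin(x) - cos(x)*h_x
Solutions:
 h(x) = C1*cos(x)


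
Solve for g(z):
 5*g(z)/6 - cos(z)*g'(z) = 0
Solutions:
 g(z) = C1*(sin(z) + 1)^(5/12)/(sin(z) - 1)^(5/12)


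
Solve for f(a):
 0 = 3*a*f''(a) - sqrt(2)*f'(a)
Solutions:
 f(a) = C1 + C2*a^(sqrt(2)/3 + 1)


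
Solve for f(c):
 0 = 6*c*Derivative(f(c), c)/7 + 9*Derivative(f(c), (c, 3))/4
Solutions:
 f(c) = C1 + Integral(C2*airyai(-2*21^(2/3)*c/21) + C3*airybi(-2*21^(2/3)*c/21), c)


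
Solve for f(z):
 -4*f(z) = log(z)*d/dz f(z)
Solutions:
 f(z) = C1*exp(-4*li(z))


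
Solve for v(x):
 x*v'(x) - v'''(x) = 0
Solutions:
 v(x) = C1 + Integral(C2*airyai(x) + C3*airybi(x), x)


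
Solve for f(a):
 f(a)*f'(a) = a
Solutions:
 f(a) = -sqrt(C1 + a^2)
 f(a) = sqrt(C1 + a^2)


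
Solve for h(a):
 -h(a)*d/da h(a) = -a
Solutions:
 h(a) = -sqrt(C1 + a^2)
 h(a) = sqrt(C1 + a^2)


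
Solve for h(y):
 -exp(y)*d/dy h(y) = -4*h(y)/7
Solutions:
 h(y) = C1*exp(-4*exp(-y)/7)


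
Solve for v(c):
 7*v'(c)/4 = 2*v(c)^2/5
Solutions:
 v(c) = -35/(C1 + 8*c)


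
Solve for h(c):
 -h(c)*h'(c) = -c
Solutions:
 h(c) = -sqrt(C1 + c^2)
 h(c) = sqrt(C1 + c^2)


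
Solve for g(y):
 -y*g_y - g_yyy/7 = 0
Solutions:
 g(y) = C1 + Integral(C2*airyai(-7^(1/3)*y) + C3*airybi(-7^(1/3)*y), y)


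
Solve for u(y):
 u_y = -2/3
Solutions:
 u(y) = C1 - 2*y/3


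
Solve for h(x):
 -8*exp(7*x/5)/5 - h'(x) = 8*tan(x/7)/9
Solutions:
 h(x) = C1 - 8*exp(7*x/5)/7 + 56*log(cos(x/7))/9


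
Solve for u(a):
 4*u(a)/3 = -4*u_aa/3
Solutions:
 u(a) = C1*sin(a) + C2*cos(a)


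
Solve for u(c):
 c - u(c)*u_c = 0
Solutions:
 u(c) = -sqrt(C1 + c^2)
 u(c) = sqrt(C1 + c^2)


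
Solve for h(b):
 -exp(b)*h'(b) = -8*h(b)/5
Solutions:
 h(b) = C1*exp(-8*exp(-b)/5)


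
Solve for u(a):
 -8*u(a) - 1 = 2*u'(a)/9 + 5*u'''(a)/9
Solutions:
 u(a) = C1*exp(-30^(1/3)*a*(-(810 + sqrt(656130))^(1/3) + 30^(1/3)/(810 + sqrt(656130))^(1/3))/30)*sin(10^(1/3)*3^(1/6)*a*(3*10^(1/3)/(810 + sqrt(656130))^(1/3) + 3^(2/3)*(810 + sqrt(656130))^(1/3))/30) + C2*exp(-30^(1/3)*a*(-(810 + sqrt(656130))^(1/3) + 30^(1/3)/(810 + sqrt(656130))^(1/3))/30)*cos(10^(1/3)*3^(1/6)*a*(3*10^(1/3)/(810 + sqrt(656130))^(1/3) + 3^(2/3)*(810 + sqrt(656130))^(1/3))/30) + C3*exp(30^(1/3)*a*(-(810 + sqrt(656130))^(1/3) + 30^(1/3)/(810 + sqrt(656130))^(1/3))/15) - 1/8


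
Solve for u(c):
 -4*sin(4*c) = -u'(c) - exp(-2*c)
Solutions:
 u(c) = C1 - cos(4*c) + exp(-2*c)/2


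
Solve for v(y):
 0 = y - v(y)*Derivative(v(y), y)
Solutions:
 v(y) = -sqrt(C1 + y^2)
 v(y) = sqrt(C1 + y^2)


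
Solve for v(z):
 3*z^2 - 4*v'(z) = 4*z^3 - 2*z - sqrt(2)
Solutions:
 v(z) = C1 - z^4/4 + z^3/4 + z^2/4 + sqrt(2)*z/4


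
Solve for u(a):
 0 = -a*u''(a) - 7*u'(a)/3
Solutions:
 u(a) = C1 + C2/a^(4/3)


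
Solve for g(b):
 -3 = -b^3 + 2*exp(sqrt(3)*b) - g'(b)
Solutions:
 g(b) = C1 - b^4/4 + 3*b + 2*sqrt(3)*exp(sqrt(3)*b)/3


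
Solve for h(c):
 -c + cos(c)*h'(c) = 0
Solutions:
 h(c) = C1 + Integral(c/cos(c), c)


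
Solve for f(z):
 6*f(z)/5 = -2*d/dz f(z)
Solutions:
 f(z) = C1*exp(-3*z/5)


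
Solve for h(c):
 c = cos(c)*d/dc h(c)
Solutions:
 h(c) = C1 + Integral(c/cos(c), c)


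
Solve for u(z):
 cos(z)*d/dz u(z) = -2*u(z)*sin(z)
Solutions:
 u(z) = C1*cos(z)^2


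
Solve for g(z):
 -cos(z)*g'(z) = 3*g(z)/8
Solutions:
 g(z) = C1*(sin(z) - 1)^(3/16)/(sin(z) + 1)^(3/16)


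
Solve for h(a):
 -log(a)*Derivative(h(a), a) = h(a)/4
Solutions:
 h(a) = C1*exp(-li(a)/4)


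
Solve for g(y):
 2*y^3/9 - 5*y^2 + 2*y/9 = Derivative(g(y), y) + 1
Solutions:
 g(y) = C1 + y^4/18 - 5*y^3/3 + y^2/9 - y


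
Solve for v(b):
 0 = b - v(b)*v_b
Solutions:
 v(b) = -sqrt(C1 + b^2)
 v(b) = sqrt(C1 + b^2)


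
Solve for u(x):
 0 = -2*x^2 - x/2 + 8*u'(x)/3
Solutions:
 u(x) = C1 + x^3/4 + 3*x^2/32


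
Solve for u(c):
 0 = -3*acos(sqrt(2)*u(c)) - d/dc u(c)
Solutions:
 Integral(1/acos(sqrt(2)*_y), (_y, u(c))) = C1 - 3*c


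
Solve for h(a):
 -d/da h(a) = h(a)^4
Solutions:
 h(a) = (-3^(2/3) - 3*3^(1/6)*I)*(1/(C1 + a))^(1/3)/6
 h(a) = (-3^(2/3) + 3*3^(1/6)*I)*(1/(C1 + a))^(1/3)/6
 h(a) = (1/(C1 + 3*a))^(1/3)


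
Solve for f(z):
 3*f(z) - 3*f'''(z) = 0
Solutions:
 f(z) = C3*exp(z) + (C1*sin(sqrt(3)*z/2) + C2*cos(sqrt(3)*z/2))*exp(-z/2)


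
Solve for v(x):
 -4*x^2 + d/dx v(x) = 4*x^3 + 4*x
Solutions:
 v(x) = C1 + x^4 + 4*x^3/3 + 2*x^2


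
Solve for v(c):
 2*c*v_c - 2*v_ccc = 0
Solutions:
 v(c) = C1 + Integral(C2*airyai(c) + C3*airybi(c), c)


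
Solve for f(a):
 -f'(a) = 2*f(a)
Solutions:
 f(a) = C1*exp(-2*a)


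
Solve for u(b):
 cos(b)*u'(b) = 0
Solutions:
 u(b) = C1


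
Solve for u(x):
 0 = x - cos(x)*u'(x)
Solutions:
 u(x) = C1 + Integral(x/cos(x), x)


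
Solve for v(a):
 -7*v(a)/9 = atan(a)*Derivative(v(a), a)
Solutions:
 v(a) = C1*exp(-7*Integral(1/atan(a), a)/9)


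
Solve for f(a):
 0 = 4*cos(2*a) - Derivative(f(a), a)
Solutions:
 f(a) = C1 + 2*sin(2*a)


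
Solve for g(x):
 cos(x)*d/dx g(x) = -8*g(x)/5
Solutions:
 g(x) = C1*(sin(x) - 1)^(4/5)/(sin(x) + 1)^(4/5)


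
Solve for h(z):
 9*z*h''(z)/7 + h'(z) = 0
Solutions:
 h(z) = C1 + C2*z^(2/9)


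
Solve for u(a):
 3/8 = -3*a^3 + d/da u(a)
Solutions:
 u(a) = C1 + 3*a^4/4 + 3*a/8


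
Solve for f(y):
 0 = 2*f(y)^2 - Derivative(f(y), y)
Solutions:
 f(y) = -1/(C1 + 2*y)


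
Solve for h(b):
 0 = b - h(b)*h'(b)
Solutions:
 h(b) = -sqrt(C1 + b^2)
 h(b) = sqrt(C1 + b^2)


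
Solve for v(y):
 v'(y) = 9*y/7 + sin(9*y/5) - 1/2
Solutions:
 v(y) = C1 + 9*y^2/14 - y/2 - 5*cos(9*y/5)/9


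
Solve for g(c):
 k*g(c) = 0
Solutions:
 g(c) = 0


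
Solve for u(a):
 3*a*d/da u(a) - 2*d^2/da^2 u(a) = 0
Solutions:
 u(a) = C1 + C2*erfi(sqrt(3)*a/2)


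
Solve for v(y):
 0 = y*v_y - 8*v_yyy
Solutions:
 v(y) = C1 + Integral(C2*airyai(y/2) + C3*airybi(y/2), y)


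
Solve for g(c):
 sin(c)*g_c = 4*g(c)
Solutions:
 g(c) = C1*(cos(c)^2 - 2*cos(c) + 1)/(cos(c)^2 + 2*cos(c) + 1)


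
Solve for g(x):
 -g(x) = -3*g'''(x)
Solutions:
 g(x) = C3*exp(3^(2/3)*x/3) + (C1*sin(3^(1/6)*x/2) + C2*cos(3^(1/6)*x/2))*exp(-3^(2/3)*x/6)


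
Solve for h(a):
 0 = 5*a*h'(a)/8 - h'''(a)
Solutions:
 h(a) = C1 + Integral(C2*airyai(5^(1/3)*a/2) + C3*airybi(5^(1/3)*a/2), a)


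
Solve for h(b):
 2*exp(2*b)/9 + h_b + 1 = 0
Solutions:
 h(b) = C1 - b - exp(2*b)/9


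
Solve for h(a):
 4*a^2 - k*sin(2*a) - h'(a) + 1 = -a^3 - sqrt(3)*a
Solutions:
 h(a) = C1 + a^4/4 + 4*a^3/3 + sqrt(3)*a^2/2 + a + k*cos(2*a)/2


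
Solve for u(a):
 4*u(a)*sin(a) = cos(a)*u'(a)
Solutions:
 u(a) = C1/cos(a)^4


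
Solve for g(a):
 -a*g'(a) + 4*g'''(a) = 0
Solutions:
 g(a) = C1 + Integral(C2*airyai(2^(1/3)*a/2) + C3*airybi(2^(1/3)*a/2), a)


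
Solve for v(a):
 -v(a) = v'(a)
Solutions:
 v(a) = C1*exp(-a)


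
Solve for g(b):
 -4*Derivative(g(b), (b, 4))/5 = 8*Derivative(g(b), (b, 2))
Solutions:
 g(b) = C1 + C2*b + C3*sin(sqrt(10)*b) + C4*cos(sqrt(10)*b)


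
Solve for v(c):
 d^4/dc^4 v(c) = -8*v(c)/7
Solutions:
 v(c) = (C1*sin(2^(1/4)*7^(3/4)*c/7) + C2*cos(2^(1/4)*7^(3/4)*c/7))*exp(-2^(1/4)*7^(3/4)*c/7) + (C3*sin(2^(1/4)*7^(3/4)*c/7) + C4*cos(2^(1/4)*7^(3/4)*c/7))*exp(2^(1/4)*7^(3/4)*c/7)


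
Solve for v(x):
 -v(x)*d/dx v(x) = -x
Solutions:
 v(x) = -sqrt(C1 + x^2)
 v(x) = sqrt(C1 + x^2)


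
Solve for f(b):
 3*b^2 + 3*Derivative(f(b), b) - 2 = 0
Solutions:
 f(b) = C1 - b^3/3 + 2*b/3


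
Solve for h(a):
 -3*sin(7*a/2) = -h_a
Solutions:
 h(a) = C1 - 6*cos(7*a/2)/7


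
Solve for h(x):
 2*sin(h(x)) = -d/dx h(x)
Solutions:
 h(x) = -acos((-C1 - exp(4*x))/(C1 - exp(4*x))) + 2*pi
 h(x) = acos((-C1 - exp(4*x))/(C1 - exp(4*x)))


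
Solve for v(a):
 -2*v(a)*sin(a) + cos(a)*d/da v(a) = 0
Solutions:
 v(a) = C1/cos(a)^2


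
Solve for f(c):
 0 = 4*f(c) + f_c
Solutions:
 f(c) = C1*exp(-4*c)


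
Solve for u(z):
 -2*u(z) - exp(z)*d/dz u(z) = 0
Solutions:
 u(z) = C1*exp(2*exp(-z))


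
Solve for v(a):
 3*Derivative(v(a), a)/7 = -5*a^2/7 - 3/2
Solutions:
 v(a) = C1 - 5*a^3/9 - 7*a/2


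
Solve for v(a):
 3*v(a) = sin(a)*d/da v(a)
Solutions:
 v(a) = C1*(cos(a) - 1)^(3/2)/(cos(a) + 1)^(3/2)


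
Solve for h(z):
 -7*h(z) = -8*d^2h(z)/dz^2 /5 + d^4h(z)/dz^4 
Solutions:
 h(z) = (C1*sin(7^(1/4)*z*sin(atan(sqrt(159)/4)/2)) + C2*cos(7^(1/4)*z*sin(atan(sqrt(159)/4)/2)))*exp(-7^(1/4)*z*cos(atan(sqrt(159)/4)/2)) + (C3*sin(7^(1/4)*z*sin(atan(sqrt(159)/4)/2)) + C4*cos(7^(1/4)*z*sin(atan(sqrt(159)/4)/2)))*exp(7^(1/4)*z*cos(atan(sqrt(159)/4)/2))


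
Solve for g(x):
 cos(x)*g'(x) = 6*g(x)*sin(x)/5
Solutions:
 g(x) = C1/cos(x)^(6/5)


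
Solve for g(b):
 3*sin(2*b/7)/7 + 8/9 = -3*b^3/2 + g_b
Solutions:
 g(b) = C1 + 3*b^4/8 + 8*b/9 - 3*cos(2*b/7)/2


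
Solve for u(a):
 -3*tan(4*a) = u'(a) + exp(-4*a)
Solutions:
 u(a) = C1 - 3*log(tan(4*a)^2 + 1)/8 + exp(-4*a)/4


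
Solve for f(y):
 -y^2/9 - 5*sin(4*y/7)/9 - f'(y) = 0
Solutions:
 f(y) = C1 - y^3/27 + 35*cos(4*y/7)/36


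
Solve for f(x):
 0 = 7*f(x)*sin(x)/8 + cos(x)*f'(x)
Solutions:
 f(x) = C1*cos(x)^(7/8)


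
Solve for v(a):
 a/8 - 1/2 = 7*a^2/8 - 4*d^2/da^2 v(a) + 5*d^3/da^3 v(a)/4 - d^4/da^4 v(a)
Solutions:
 v(a) = C1 + C2*a + 7*a^4/384 + 9*a^3/512 + 199*a^2/8192 + (C3*sin(sqrt(231)*a/8) + C4*cos(sqrt(231)*a/8))*exp(5*a/8)


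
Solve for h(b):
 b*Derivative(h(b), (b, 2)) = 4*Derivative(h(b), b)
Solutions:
 h(b) = C1 + C2*b^5


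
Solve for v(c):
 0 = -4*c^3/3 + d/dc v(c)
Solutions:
 v(c) = C1 + c^4/3


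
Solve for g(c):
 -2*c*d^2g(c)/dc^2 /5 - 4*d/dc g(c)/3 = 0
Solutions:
 g(c) = C1 + C2/c^(7/3)


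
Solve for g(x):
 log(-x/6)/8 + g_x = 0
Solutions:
 g(x) = C1 - x*log(-x)/8 + x*(1 + log(6))/8


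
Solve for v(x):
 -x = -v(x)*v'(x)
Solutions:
 v(x) = -sqrt(C1 + x^2)
 v(x) = sqrt(C1 + x^2)


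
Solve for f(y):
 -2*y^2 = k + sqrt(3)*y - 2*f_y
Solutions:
 f(y) = C1 + k*y/2 + y^3/3 + sqrt(3)*y^2/4


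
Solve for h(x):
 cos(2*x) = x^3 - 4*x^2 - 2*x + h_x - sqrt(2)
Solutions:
 h(x) = C1 - x^4/4 + 4*x^3/3 + x^2 + sqrt(2)*x + sin(2*x)/2


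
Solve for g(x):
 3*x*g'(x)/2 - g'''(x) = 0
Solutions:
 g(x) = C1 + Integral(C2*airyai(2^(2/3)*3^(1/3)*x/2) + C3*airybi(2^(2/3)*3^(1/3)*x/2), x)


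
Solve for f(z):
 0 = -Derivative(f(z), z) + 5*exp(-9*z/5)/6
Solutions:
 f(z) = C1 - 25*exp(-9*z/5)/54


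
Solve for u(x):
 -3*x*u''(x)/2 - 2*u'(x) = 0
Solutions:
 u(x) = C1 + C2/x^(1/3)


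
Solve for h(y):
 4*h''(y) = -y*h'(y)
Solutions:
 h(y) = C1 + C2*erf(sqrt(2)*y/4)


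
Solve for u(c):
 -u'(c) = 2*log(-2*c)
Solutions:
 u(c) = C1 - 2*c*log(-c) + 2*c*(1 - log(2))


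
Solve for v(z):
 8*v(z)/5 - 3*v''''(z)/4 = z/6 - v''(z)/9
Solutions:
 v(z) = C1*exp(-sqrt(30)*z*sqrt(5 + sqrt(9745))/45) + C2*exp(sqrt(30)*z*sqrt(5 + sqrt(9745))/45) + C3*sin(sqrt(30)*z*sqrt(-5 + sqrt(9745))/45) + C4*cos(sqrt(30)*z*sqrt(-5 + sqrt(9745))/45) + 5*z/48


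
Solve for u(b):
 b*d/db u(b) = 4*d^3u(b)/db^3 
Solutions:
 u(b) = C1 + Integral(C2*airyai(2^(1/3)*b/2) + C3*airybi(2^(1/3)*b/2), b)


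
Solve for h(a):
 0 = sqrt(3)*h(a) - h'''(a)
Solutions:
 h(a) = C3*exp(3^(1/6)*a) + (C1*sin(3^(2/3)*a/2) + C2*cos(3^(2/3)*a/2))*exp(-3^(1/6)*a/2)


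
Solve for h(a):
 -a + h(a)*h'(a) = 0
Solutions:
 h(a) = -sqrt(C1 + a^2)
 h(a) = sqrt(C1 + a^2)


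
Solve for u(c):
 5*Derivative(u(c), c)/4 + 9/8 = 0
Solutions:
 u(c) = C1 - 9*c/10


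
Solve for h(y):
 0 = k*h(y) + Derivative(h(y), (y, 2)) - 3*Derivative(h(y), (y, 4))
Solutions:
 h(y) = C1*exp(-sqrt(6)*y*sqrt(1 - sqrt(12*k + 1))/6) + C2*exp(sqrt(6)*y*sqrt(1 - sqrt(12*k + 1))/6) + C3*exp(-sqrt(6)*y*sqrt(sqrt(12*k + 1) + 1)/6) + C4*exp(sqrt(6)*y*sqrt(sqrt(12*k + 1) + 1)/6)


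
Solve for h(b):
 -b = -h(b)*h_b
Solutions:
 h(b) = -sqrt(C1 + b^2)
 h(b) = sqrt(C1 + b^2)


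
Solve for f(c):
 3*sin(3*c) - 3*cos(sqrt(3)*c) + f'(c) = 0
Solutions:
 f(c) = C1 + sqrt(3)*sin(sqrt(3)*c) + cos(3*c)


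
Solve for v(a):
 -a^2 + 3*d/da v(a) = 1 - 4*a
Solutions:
 v(a) = C1 + a^3/9 - 2*a^2/3 + a/3


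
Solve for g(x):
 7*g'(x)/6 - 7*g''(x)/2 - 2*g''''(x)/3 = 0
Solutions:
 g(x) = C1 + C2*exp(7^(1/3)*x*(-(1 + 2*sqrt(2))^(1/3) + 7^(1/3)/(1 + 2*sqrt(2))^(1/3))/4)*sin(sqrt(3)*7^(1/3)*x*(7^(1/3)/(1 + 2*sqrt(2))^(1/3) + (1 + 2*sqrt(2))^(1/3))/4) + C3*exp(7^(1/3)*x*(-(1 + 2*sqrt(2))^(1/3) + 7^(1/3)/(1 + 2*sqrt(2))^(1/3))/4)*cos(sqrt(3)*7^(1/3)*x*(7^(1/3)/(1 + 2*sqrt(2))^(1/3) + (1 + 2*sqrt(2))^(1/3))/4) + C4*exp(-7^(1/3)*x*(-(1 + 2*sqrt(2))^(1/3) + 7^(1/3)/(1 + 2*sqrt(2))^(1/3))/2)


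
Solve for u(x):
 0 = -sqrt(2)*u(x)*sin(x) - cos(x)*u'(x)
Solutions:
 u(x) = C1*cos(x)^(sqrt(2))


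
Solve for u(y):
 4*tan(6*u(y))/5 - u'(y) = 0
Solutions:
 u(y) = -asin(C1*exp(24*y/5))/6 + pi/6
 u(y) = asin(C1*exp(24*y/5))/6


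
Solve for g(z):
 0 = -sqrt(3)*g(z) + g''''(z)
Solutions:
 g(z) = C1*exp(-3^(1/8)*z) + C2*exp(3^(1/8)*z) + C3*sin(3^(1/8)*z) + C4*cos(3^(1/8)*z)


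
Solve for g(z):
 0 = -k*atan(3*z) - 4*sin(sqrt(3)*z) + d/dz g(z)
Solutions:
 g(z) = C1 + k*(z*atan(3*z) - log(9*z^2 + 1)/6) - 4*sqrt(3)*cos(sqrt(3)*z)/3


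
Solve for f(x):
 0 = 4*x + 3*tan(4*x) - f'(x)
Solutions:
 f(x) = C1 + 2*x^2 - 3*log(cos(4*x))/4


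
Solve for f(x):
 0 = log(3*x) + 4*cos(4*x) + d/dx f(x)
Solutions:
 f(x) = C1 - x*log(x) - x*log(3) + x - sin(4*x)


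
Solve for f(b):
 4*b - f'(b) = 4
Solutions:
 f(b) = C1 + 2*b^2 - 4*b


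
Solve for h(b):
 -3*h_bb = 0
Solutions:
 h(b) = C1 + C2*b


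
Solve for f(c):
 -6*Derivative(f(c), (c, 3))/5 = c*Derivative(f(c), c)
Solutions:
 f(c) = C1 + Integral(C2*airyai(-5^(1/3)*6^(2/3)*c/6) + C3*airybi(-5^(1/3)*6^(2/3)*c/6), c)


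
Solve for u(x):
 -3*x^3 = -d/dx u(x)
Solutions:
 u(x) = C1 + 3*x^4/4


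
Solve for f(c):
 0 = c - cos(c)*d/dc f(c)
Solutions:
 f(c) = C1 + Integral(c/cos(c), c)


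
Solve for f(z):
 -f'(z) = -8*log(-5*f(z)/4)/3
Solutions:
 -3*Integral(1/(log(-_y) - 2*log(2) + log(5)), (_y, f(z)))/8 = C1 - z


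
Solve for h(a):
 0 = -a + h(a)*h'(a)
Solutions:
 h(a) = -sqrt(C1 + a^2)
 h(a) = sqrt(C1 + a^2)


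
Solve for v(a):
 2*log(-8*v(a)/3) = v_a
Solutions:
 -Integral(1/(log(-_y) - log(3) + 3*log(2)), (_y, v(a)))/2 = C1 - a


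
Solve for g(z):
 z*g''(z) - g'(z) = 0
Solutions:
 g(z) = C1 + C2*z^2


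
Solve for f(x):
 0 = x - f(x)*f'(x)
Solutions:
 f(x) = -sqrt(C1 + x^2)
 f(x) = sqrt(C1 + x^2)


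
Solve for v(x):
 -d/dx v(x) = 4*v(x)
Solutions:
 v(x) = C1*exp(-4*x)


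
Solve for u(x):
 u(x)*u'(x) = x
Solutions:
 u(x) = -sqrt(C1 + x^2)
 u(x) = sqrt(C1 + x^2)


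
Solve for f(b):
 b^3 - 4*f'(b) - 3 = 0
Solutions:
 f(b) = C1 + b^4/16 - 3*b/4


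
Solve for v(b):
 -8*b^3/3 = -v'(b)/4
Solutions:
 v(b) = C1 + 8*b^4/3


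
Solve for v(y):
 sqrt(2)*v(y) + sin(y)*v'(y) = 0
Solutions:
 v(y) = C1*(cos(y) + 1)^(sqrt(2)/2)/(cos(y) - 1)^(sqrt(2)/2)


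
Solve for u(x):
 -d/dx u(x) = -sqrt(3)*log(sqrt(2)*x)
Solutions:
 u(x) = C1 + sqrt(3)*x*log(x) - sqrt(3)*x + sqrt(3)*x*log(2)/2


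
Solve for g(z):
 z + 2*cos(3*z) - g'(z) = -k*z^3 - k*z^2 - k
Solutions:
 g(z) = C1 + k*z^4/4 + k*z^3/3 + k*z + z^2/2 + 2*sin(3*z)/3


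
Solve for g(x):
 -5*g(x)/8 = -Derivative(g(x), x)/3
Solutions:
 g(x) = C1*exp(15*x/8)


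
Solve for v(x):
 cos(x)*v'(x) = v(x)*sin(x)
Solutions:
 v(x) = C1/cos(x)


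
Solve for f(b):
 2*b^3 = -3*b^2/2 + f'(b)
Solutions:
 f(b) = C1 + b^4/2 + b^3/2


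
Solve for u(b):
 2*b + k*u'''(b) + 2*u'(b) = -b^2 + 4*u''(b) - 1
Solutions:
 u(b) = C1 + C2*exp(b*(-sqrt(2)*sqrt(2 - k) + 2)/k) + C3*exp(b*(sqrt(2)*sqrt(2 - k) + 2)/k) - b^3/6 - 3*b^2/2 + b*k/2 - 13*b/2


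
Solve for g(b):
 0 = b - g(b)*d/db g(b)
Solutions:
 g(b) = -sqrt(C1 + b^2)
 g(b) = sqrt(C1 + b^2)


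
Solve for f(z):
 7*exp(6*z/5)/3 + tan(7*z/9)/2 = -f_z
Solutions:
 f(z) = C1 - 35*exp(6*z/5)/18 + 9*log(cos(7*z/9))/14


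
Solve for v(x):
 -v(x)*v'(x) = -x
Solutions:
 v(x) = -sqrt(C1 + x^2)
 v(x) = sqrt(C1 + x^2)


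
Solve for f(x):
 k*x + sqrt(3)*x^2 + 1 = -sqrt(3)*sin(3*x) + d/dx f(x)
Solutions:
 f(x) = C1 + k*x^2/2 + sqrt(3)*x^3/3 + x - sqrt(3)*cos(3*x)/3


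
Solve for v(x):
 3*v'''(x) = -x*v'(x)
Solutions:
 v(x) = C1 + Integral(C2*airyai(-3^(2/3)*x/3) + C3*airybi(-3^(2/3)*x/3), x)


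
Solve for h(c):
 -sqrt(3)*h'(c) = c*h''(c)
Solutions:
 h(c) = C1 + C2*c^(1 - sqrt(3))


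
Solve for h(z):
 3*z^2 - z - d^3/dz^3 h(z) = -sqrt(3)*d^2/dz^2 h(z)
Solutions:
 h(z) = C1 + C2*z + C3*exp(sqrt(3)*z) - sqrt(3)*z^4/12 + z^3*(-6 + sqrt(3))/18 + z^2*(1 - 2*sqrt(3))/6


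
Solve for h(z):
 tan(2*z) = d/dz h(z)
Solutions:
 h(z) = C1 - log(cos(2*z))/2


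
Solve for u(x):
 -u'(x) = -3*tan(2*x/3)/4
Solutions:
 u(x) = C1 - 9*log(cos(2*x/3))/8


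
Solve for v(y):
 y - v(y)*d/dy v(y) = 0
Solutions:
 v(y) = -sqrt(C1 + y^2)
 v(y) = sqrt(C1 + y^2)


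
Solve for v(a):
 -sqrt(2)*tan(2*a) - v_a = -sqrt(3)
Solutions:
 v(a) = C1 + sqrt(3)*a + sqrt(2)*log(cos(2*a))/2


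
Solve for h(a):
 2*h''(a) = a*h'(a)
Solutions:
 h(a) = C1 + C2*erfi(a/2)


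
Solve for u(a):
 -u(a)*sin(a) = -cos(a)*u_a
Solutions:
 u(a) = C1/cos(a)


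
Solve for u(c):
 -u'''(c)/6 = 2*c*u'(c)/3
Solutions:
 u(c) = C1 + Integral(C2*airyai(-2^(2/3)*c) + C3*airybi(-2^(2/3)*c), c)


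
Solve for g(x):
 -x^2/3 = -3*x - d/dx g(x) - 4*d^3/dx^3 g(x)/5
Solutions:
 g(x) = C1 + C2*sin(sqrt(5)*x/2) + C3*cos(sqrt(5)*x/2) + x^3/9 - 3*x^2/2 - 8*x/15


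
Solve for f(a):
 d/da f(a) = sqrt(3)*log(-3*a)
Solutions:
 f(a) = C1 + sqrt(3)*a*log(-a) + sqrt(3)*a*(-1 + log(3))


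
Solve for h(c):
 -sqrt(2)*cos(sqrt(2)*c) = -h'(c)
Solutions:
 h(c) = C1 + sin(sqrt(2)*c)


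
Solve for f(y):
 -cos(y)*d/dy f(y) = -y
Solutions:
 f(y) = C1 + Integral(y/cos(y), y)


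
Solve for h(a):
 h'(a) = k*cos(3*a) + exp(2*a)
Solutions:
 h(a) = C1 + k*sin(3*a)/3 + exp(2*a)/2


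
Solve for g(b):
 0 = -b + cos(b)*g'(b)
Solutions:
 g(b) = C1 + Integral(b/cos(b), b)


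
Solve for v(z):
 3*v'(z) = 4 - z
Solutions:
 v(z) = C1 - z^2/6 + 4*z/3


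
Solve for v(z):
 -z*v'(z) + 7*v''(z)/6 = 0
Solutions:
 v(z) = C1 + C2*erfi(sqrt(21)*z/7)


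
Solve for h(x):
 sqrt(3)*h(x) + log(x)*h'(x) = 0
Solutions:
 h(x) = C1*exp(-sqrt(3)*li(x))


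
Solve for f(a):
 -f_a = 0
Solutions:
 f(a) = C1


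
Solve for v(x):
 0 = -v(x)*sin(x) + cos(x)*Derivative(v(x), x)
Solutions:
 v(x) = C1/cos(x)


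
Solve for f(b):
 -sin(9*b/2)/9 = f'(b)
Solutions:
 f(b) = C1 + 2*cos(9*b/2)/81


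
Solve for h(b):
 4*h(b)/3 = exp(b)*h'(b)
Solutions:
 h(b) = C1*exp(-4*exp(-b)/3)


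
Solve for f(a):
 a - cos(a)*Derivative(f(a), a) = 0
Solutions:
 f(a) = C1 + Integral(a/cos(a), a)


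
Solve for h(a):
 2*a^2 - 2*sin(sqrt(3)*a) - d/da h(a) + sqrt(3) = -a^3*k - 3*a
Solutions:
 h(a) = C1 + a^4*k/4 + 2*a^3/3 + 3*a^2/2 + sqrt(3)*a + 2*sqrt(3)*cos(sqrt(3)*a)/3


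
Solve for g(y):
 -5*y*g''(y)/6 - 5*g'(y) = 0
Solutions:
 g(y) = C1 + C2/y^5


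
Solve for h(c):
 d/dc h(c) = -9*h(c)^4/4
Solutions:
 h(c) = 2^(2/3)*(1/(C1 + 27*c))^(1/3)
 h(c) = (-6^(2/3) - 3*2^(2/3)*3^(1/6)*I)*(1/(C1 + 9*c))^(1/3)/6
 h(c) = (-6^(2/3) + 3*2^(2/3)*3^(1/6)*I)*(1/(C1 + 9*c))^(1/3)/6


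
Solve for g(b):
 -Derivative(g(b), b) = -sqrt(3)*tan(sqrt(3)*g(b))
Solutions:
 g(b) = sqrt(3)*(pi - asin(C1*exp(3*b)))/3
 g(b) = sqrt(3)*asin(C1*exp(3*b))/3


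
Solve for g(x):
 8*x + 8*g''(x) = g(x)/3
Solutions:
 g(x) = C1*exp(-sqrt(6)*x/12) + C2*exp(sqrt(6)*x/12) + 24*x


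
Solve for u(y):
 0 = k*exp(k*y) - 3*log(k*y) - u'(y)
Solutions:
 u(y) = C1 - 3*y*log(k*y) + 3*y + exp(k*y)


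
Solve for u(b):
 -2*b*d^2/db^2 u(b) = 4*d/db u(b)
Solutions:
 u(b) = C1 + C2/b


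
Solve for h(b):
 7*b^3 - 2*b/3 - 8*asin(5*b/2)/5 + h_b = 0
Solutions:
 h(b) = C1 - 7*b^4/4 + b^2/3 + 8*b*asin(5*b/2)/5 + 8*sqrt(4 - 25*b^2)/25
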